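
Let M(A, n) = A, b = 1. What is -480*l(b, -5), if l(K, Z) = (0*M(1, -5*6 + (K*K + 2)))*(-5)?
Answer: 0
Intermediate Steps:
l(K, Z) = 0 (l(K, Z) = (0*1)*(-5) = 0*(-5) = 0)
-480*l(b, -5) = -480*0 = 0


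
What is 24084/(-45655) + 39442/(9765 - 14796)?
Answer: -147837778/17668485 ≈ -8.3673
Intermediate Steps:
24084/(-45655) + 39442/(9765 - 14796) = 24084*(-1/45655) + 39442/(-5031) = -24084/45655 + 39442*(-1/5031) = -24084/45655 - 3034/387 = -147837778/17668485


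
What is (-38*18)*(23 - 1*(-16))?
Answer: -26676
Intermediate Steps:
(-38*18)*(23 - 1*(-16)) = -684*(23 + 16) = -684*39 = -26676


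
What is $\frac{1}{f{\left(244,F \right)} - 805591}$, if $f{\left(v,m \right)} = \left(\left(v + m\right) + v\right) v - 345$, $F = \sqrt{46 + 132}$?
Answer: $- \frac{42929}{29485722318} - \frac{61 \sqrt{178}}{117942889272} \approx -1.4628 \cdot 10^{-6}$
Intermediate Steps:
$F = \sqrt{178} \approx 13.342$
$f{\left(v,m \right)} = -345 + v \left(m + 2 v\right)$ ($f{\left(v,m \right)} = \left(\left(m + v\right) + v\right) v - 345 = \left(m + 2 v\right) v - 345 = v \left(m + 2 v\right) - 345 = -345 + v \left(m + 2 v\right)$)
$\frac{1}{f{\left(244,F \right)} - 805591} = \frac{1}{\left(-345 + 2 \cdot 244^{2} + \sqrt{178} \cdot 244\right) - 805591} = \frac{1}{\left(-345 + 2 \cdot 59536 + 244 \sqrt{178}\right) - 805591} = \frac{1}{\left(-345 + 119072 + 244 \sqrt{178}\right) - 805591} = \frac{1}{\left(118727 + 244 \sqrt{178}\right) - 805591} = \frac{1}{-686864 + 244 \sqrt{178}}$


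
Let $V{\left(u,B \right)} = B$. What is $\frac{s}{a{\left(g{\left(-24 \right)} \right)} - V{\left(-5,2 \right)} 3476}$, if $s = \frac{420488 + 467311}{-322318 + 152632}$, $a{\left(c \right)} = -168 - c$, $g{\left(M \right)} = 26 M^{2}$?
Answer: $\frac{26903}{113617632} \approx 0.00023679$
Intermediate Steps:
$s = - \frac{26903}{5142}$ ($s = \frac{887799}{-169686} = 887799 \left(- \frac{1}{169686}\right) = - \frac{26903}{5142} \approx -5.232$)
$\frac{s}{a{\left(g{\left(-24 \right)} \right)} - V{\left(-5,2 \right)} 3476} = - \frac{26903}{5142 \left(\left(-168 - 26 \left(-24\right)^{2}\right) - 2 \cdot 3476\right)} = - \frac{26903}{5142 \left(\left(-168 - 26 \cdot 576\right) - 6952\right)} = - \frac{26903}{5142 \left(\left(-168 - 14976\right) - 6952\right)} = - \frac{26903}{5142 \left(-15144 - 6952\right)} = - \frac{26903}{5142 \left(-22096\right)} = \left(- \frac{26903}{5142}\right) \left(- \frac{1}{22096}\right) = \frac{26903}{113617632}$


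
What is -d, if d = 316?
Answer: -316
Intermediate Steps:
-d = -1*316 = -316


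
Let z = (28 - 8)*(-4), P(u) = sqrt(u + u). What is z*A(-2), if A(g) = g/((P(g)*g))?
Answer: 40*I ≈ 40.0*I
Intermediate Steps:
P(u) = sqrt(2)*sqrt(u) (P(u) = sqrt(2*u) = sqrt(2)*sqrt(u))
z = -80 (z = 20*(-4) = -80)
A(g) = sqrt(2)/(2*sqrt(g)) (A(g) = g/(((sqrt(2)*sqrt(g))*g)) = g/((sqrt(2)*g**(3/2))) = g*(sqrt(2)/(2*g**(3/2))) = sqrt(2)/(2*sqrt(g)))
z*A(-2) = -40*sqrt(2)/sqrt(-2) = -40*sqrt(2)*(-I*sqrt(2)/2) = -(-40)*I = 40*I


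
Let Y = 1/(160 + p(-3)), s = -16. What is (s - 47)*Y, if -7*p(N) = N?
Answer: -441/1123 ≈ -0.39270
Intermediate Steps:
p(N) = -N/7
Y = 7/1123 (Y = 1/(160 - ⅐*(-3)) = 1/(160 + 3/7) = 1/(1123/7) = 7/1123 ≈ 0.0062333)
(s - 47)*Y = (-16 - 47)*(7/1123) = -63*7/1123 = -441/1123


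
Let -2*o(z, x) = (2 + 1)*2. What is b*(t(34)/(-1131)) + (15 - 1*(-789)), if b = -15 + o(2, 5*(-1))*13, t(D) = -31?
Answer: 302550/377 ≈ 802.52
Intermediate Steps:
o(z, x) = -3 (o(z, x) = -(2 + 1)*2/2 = -3*2/2 = -1/2*6 = -3)
b = -54 (b = -15 - 3*13 = -15 - 39 = -54)
b*(t(34)/(-1131)) + (15 - 1*(-789)) = -(-1674)/(-1131) + (15 - 1*(-789)) = -(-1674)*(-1)/1131 + (15 + 789) = -54*31/1131 + 804 = -558/377 + 804 = 302550/377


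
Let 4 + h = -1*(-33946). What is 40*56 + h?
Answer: 36182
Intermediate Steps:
h = 33942 (h = -4 - 1*(-33946) = -4 + 33946 = 33942)
40*56 + h = 40*56 + 33942 = 2240 + 33942 = 36182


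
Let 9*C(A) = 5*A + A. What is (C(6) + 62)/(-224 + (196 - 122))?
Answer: -11/25 ≈ -0.44000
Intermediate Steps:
C(A) = 2*A/3 (C(A) = (5*A + A)/9 = (6*A)/9 = 2*A/3)
(C(6) + 62)/(-224 + (196 - 122)) = ((⅔)*6 + 62)/(-224 + (196 - 122)) = (4 + 62)/(-224 + 74) = 66/(-150) = 66*(-1/150) = -11/25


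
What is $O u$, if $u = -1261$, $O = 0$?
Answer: $0$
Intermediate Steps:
$O u = 0 \left(-1261\right) = 0$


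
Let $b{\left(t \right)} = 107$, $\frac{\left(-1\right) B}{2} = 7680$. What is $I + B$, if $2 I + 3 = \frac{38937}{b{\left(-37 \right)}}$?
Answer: $- \frac{1624212}{107} \approx -15180.0$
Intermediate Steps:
$B = -15360$ ($B = \left(-2\right) 7680 = -15360$)
$I = \frac{19308}{107}$ ($I = - \frac{3}{2} + \frac{38937 \cdot \frac{1}{107}}{2} = - \frac{3}{2} + \frac{1}{2} \cdot \frac{38937}{107} = - \frac{3}{2} + \frac{38937}{214} = \frac{19308}{107} \approx 180.45$)
$I + B = \frac{19308}{107} - 15360 = - \frac{1624212}{107}$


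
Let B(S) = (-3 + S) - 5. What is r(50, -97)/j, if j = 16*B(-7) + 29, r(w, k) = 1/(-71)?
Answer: 1/14981 ≈ 6.6751e-5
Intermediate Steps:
B(S) = -8 + S
r(w, k) = -1/71
j = -211 (j = 16*(-8 - 7) + 29 = 16*(-15) + 29 = -240 + 29 = -211)
r(50, -97)/j = -1/71/(-211) = -1/71*(-1/211) = 1/14981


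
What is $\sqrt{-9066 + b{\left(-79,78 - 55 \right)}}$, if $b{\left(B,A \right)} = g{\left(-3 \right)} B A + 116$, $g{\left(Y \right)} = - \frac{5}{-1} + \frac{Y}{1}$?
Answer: $22 i \sqrt{26} \approx 112.18 i$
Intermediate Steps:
$g{\left(Y \right)} = 5 + Y$ ($g{\left(Y \right)} = \left(-5\right) \left(-1\right) + Y 1 = 5 + Y$)
$b{\left(B,A \right)} = 116 + 2 A B$ ($b{\left(B,A \right)} = \left(5 - 3\right) B A + 116 = 2 B A + 116 = 2 A B + 116 = 116 + 2 A B$)
$\sqrt{-9066 + b{\left(-79,78 - 55 \right)}} = \sqrt{-9066 + \left(116 + 2 \left(78 - 55\right) \left(-79\right)\right)} = \sqrt{-9066 + \left(116 + 2 \cdot 23 \left(-79\right)\right)} = \sqrt{-9066 + \left(116 - 3634\right)} = \sqrt{-9066 - 3518} = \sqrt{-12584} = 22 i \sqrt{26}$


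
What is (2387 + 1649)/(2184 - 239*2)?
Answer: 2018/853 ≈ 2.3658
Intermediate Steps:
(2387 + 1649)/(2184 - 239*2) = 4036/(2184 - 478) = 4036/1706 = 4036*(1/1706) = 2018/853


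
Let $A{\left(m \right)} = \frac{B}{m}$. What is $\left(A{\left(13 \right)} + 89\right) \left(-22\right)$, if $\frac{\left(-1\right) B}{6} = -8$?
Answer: $- \frac{26510}{13} \approx -2039.2$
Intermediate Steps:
$B = 48$ ($B = \left(-6\right) \left(-8\right) = 48$)
$A{\left(m \right)} = \frac{48}{m}$
$\left(A{\left(13 \right)} + 89\right) \left(-22\right) = \left(\frac{48}{13} + 89\right) \left(-22\right) = \frac{1205}{13} \left(-22\right) = - \frac{26510}{13}$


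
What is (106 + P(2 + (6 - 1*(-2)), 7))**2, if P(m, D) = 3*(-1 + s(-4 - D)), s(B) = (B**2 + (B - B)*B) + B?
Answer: 187489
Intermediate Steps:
s(B) = B + B**2 (s(B) = (B**2 + 0*B) + B = (B**2 + 0) + B = B**2 + B = B + B**2)
P(m, D) = -3 + 3*(-4 - D)*(-3 - D) (P(m, D) = 3*(-1 + (-4 - D)*(1 + (-4 - D))) = 3*(-1 + (-4 - D)*(-3 - D)) = -3 + 3*(-4 - D)*(-3 - D))
(106 + P(2 + (6 - 1*(-2)), 7))**2 = (106 + (-3 + 3*(3 + 7)*(4 + 7)))**2 = (106 + (-3 + 3*10*11))**2 = (106 + (-3 + 330))**2 = (106 + 327)**2 = 433**2 = 187489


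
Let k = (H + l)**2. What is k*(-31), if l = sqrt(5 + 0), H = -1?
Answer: -186 + 62*sqrt(5) ≈ -47.364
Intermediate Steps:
l = sqrt(5) ≈ 2.2361
k = (-1 + sqrt(5))**2 ≈ 1.5279
k*(-31) = (1 - sqrt(5))**2*(-31) = -31*(1 - sqrt(5))**2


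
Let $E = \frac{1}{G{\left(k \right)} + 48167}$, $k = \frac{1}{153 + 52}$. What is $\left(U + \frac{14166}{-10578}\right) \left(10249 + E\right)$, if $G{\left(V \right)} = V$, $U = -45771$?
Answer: $- \frac{1361097281046822391}{2901379678} \approx -4.6912 \cdot 10^{8}$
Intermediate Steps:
$k = \frac{1}{205} \approx 0.0048781$
$E = \frac{205}{9874236}$ ($E = \frac{1}{\frac{1}{205} + 48167} = \frac{1}{\frac{9874236}{205}} = \frac{205}{9874236} \approx 2.0761 \cdot 10^{-5}$)
$\left(U + \frac{14166}{-10578}\right) \left(10249 + E\right) = \left(-45771 + \frac{14166}{-10578}\right) \left(10249 + \frac{205}{9874236}\right) = \left(-45771 + 14166 \left(- \frac{1}{10578}\right)\right) \frac{101201044969}{9874236} = \left(-45771 - \frac{2361}{1763}\right) \frac{101201044969}{9874236} = \left(- \frac{80696634}{1763}\right) \frac{101201044969}{9874236} = - \frac{1361097281046822391}{2901379678}$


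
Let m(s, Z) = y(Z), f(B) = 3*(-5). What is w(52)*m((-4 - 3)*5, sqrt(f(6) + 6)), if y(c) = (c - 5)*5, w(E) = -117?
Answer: 2925 - 1755*I ≈ 2925.0 - 1755.0*I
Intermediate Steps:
f(B) = -15
y(c) = -25 + 5*c (y(c) = (-5 + c)*5 = -25 + 5*c)
m(s, Z) = -25 + 5*Z
w(52)*m((-4 - 3)*5, sqrt(f(6) + 6)) = -117*(-25 + 5*sqrt(-15 + 6)) = -117*(-25 + 5*sqrt(-9)) = -117*(-25 + 5*(3*I)) = -117*(-25 + 15*I) = 2925 - 1755*I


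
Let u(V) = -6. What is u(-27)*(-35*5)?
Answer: 1050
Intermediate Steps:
u(-27)*(-35*5) = -(-210)*5 = -6*(-175) = 1050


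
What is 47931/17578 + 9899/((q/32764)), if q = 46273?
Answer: 5703305346371/813386794 ≈ 7011.8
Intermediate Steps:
47931/17578 + 9899/((q/32764)) = 47931/17578 + 9899/((46273/32764)) = 47931*(1/17578) + 9899/((46273*(1/32764))) = 47931/17578 + 9899/(46273/32764) = 47931/17578 + 9899*(32764/46273) = 47931/17578 + 324330836/46273 = 5703305346371/813386794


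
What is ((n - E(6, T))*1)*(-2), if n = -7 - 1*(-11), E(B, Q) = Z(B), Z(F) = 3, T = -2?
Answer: -2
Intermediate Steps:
E(B, Q) = 3
n = 4 (n = -7 + 11 = 4)
((n - E(6, T))*1)*(-2) = ((4 - 1*3)*1)*(-2) = ((4 - 3)*1)*(-2) = (1*1)*(-2) = 1*(-2) = -2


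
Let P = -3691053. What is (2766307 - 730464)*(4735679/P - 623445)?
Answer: -4684827500161601552/3691053 ≈ -1.2692e+12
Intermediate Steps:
(2766307 - 730464)*(4735679/P - 623445) = (2766307 - 730464)*(4735679/(-3691053) - 623445) = 2035843*(4735679*(-1/3691053) - 623445) = 2035843*(-4735679/3691053 - 623445) = 2035843*(-2301173273264/3691053) = -4684827500161601552/3691053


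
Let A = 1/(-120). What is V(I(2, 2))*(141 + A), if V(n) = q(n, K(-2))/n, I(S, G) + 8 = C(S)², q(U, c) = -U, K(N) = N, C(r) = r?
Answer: -16919/120 ≈ -140.99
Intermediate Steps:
I(S, G) = -8 + S²
A = -1/120 ≈ -0.0083333
V(n) = -1 (V(n) = (-n)/n = -1)
V(I(2, 2))*(141 + A) = -(141 - 1/120) = -1*16919/120 = -16919/120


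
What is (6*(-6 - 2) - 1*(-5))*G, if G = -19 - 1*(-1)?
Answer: 774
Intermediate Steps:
G = -18 (G = -19 + 1 = -18)
(6*(-6 - 2) - 1*(-5))*G = (6*(-6 - 2) - 1*(-5))*(-18) = (6*(-8) + 5)*(-18) = (-48 + 5)*(-18) = -43*(-18) = 774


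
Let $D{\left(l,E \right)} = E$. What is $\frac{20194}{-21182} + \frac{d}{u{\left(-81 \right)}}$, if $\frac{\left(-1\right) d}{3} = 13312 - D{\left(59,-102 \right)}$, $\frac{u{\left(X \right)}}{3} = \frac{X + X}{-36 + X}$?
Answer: $- \frac{923530754}{95319} \approx -9688.8$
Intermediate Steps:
$u{\left(X \right)} = \frac{6 X}{-36 + X}$ ($u{\left(X \right)} = 3 \frac{X + X}{-36 + X} = 3 \frac{2 X}{-36 + X} = \frac{6 X}{-36 + X}$)
$d = -40242$ ($d = - 3 \left(13312 - -102\right) = - 3 \left(13312 + 102\right) = \left(-3\right) 13414 = -40242$)
$\frac{20194}{-21182} + \frac{d}{u{\left(-81 \right)}} = \frac{20194}{-21182} - \frac{40242}{6 \left(-81\right) \frac{1}{-36 - 81}} = 20194 \left(- \frac{1}{21182}\right) - \frac{40242}{6 \left(-81\right) \frac{1}{-117}} = - \frac{10097}{10591} - \frac{40242}{6 \left(-81\right) \left(- \frac{1}{117}\right)} = - \frac{10097}{10591} - \frac{40242}{\frac{54}{13}} = - \frac{10097}{10591} - \frac{87191}{9} = - \frac{923530754}{95319}$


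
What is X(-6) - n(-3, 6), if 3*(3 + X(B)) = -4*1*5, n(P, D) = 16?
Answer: -77/3 ≈ -25.667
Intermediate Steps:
X(B) = -29/3 (X(B) = -3 + (-4*1*5)/3 = -3 + (-4*5)/3 = -3 + (1/3)*(-20) = -3 - 20/3 = -29/3)
X(-6) - n(-3, 6) = -29/3 - 1*16 = -29/3 - 16 = -77/3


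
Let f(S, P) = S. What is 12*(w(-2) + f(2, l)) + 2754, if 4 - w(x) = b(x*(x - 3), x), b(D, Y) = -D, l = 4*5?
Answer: 2946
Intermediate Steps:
l = 20
w(x) = 4 + x*(-3 + x) (w(x) = 4 - (-1)*x*(x - 3) = 4 - (-1)*x*(-3 + x) = 4 + x*(-3 + x))
12*(w(-2) + f(2, l)) + 2754 = 12*((4 - 2*(-3 - 2)) + 2) + 2754 = 12*((4 - 2*(-5)) + 2) + 2754 = 12*((4 + 10) + 2) + 2754 = 12*(14 + 2) + 2754 = 12*16 + 2754 = 192 + 2754 = 2946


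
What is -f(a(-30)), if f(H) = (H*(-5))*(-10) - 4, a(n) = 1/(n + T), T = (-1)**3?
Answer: 174/31 ≈ 5.6129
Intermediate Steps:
T = -1
a(n) = 1/(-1 + n) (a(n) = 1/(n - 1) = 1/(-1 + n))
f(H) = -4 + 50*H (f(H) = -5*H*(-10) - 4 = 50*H - 4 = -4 + 50*H)
-f(a(-30)) = -(-4 + 50/(-1 - 30)) = -(-4 + 50/(-31)) = -(-4 + 50*(-1/31)) = -(-4 - 50/31) = -1*(-174/31) = 174/31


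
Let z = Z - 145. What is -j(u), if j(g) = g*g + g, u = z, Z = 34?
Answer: -12210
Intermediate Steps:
z = -111 (z = 34 - 145 = -111)
u = -111
j(g) = g + g**2 (j(g) = g**2 + g = g + g**2)
-j(u) = -(-111)*(1 - 111) = -(-111)*(-110) = -1*12210 = -12210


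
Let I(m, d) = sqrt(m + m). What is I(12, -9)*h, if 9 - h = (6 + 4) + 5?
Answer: -12*sqrt(6) ≈ -29.394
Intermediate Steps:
I(m, d) = sqrt(2)*sqrt(m) (I(m, d) = sqrt(2*m) = sqrt(2)*sqrt(m))
h = -6 (h = 9 - ((6 + 4) + 5) = 9 - (10 + 5) = 9 - 1*15 = 9 - 15 = -6)
I(12, -9)*h = (sqrt(2)*sqrt(12))*(-6) = (sqrt(2)*(2*sqrt(3)))*(-6) = (2*sqrt(6))*(-6) = -12*sqrt(6)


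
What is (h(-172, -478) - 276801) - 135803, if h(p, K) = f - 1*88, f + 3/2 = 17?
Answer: -825353/2 ≈ -4.1268e+5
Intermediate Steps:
f = 31/2 (f = -3/2 + 17 = 31/2 ≈ 15.500)
h(p, K) = -145/2 (h(p, K) = 31/2 - 1*88 = 31/2 - 88 = -145/2)
(h(-172, -478) - 276801) - 135803 = (-145/2 - 276801) - 135803 = -553747/2 - 135803 = -825353/2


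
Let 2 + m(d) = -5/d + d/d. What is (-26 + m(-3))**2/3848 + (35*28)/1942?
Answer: 2822272/4203459 ≈ 0.67142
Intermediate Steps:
m(d) = -1 - 5/d (m(d) = -2 + (-5/d + d/d) = -2 + (-5/d + 1) = -2 + (1 - 5/d) = -1 - 5/d)
(-26 + m(-3))**2/3848 + (35*28)/1942 = (-26 + (-5 - 1*(-3))/(-3))**2/3848 + (35*28)/1942 = (-26 - (-5 + 3)/3)**2*(1/3848) + 980*(1/1942) = (-26 - 1/3*(-2))**2*(1/3848) + 490/971 = (-26 + 2/3)**2*(1/3848) + 490/971 = (-76/3)**2*(1/3848) + 490/971 = (5776/9)*(1/3848) + 490/971 = 722/4329 + 490/971 = 2822272/4203459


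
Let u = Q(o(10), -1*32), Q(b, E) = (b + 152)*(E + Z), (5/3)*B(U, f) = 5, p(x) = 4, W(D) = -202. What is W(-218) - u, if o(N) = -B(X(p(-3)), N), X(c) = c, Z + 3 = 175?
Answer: -21062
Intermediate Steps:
Z = 172 (Z = -3 + 175 = 172)
B(U, f) = 3 (B(U, f) = (⅗)*5 = 3)
o(N) = -3 (o(N) = -1*3 = -3)
Q(b, E) = (152 + b)*(172 + E) (Q(b, E) = (b + 152)*(E + 172) = (152 + b)*(172 + E))
u = 20860 (u = 26144 + 152*(-1*32) + 172*(-3) - 1*32*(-3) = 26144 + 152*(-32) - 516 - 32*(-3) = 26144 - 4864 - 516 + 96 = 20860)
W(-218) - u = -202 - 1*20860 = -202 - 20860 = -21062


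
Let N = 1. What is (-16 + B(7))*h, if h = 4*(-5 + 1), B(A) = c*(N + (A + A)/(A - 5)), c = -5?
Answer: 896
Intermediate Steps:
B(A) = -5 - 10*A/(-5 + A) (B(A) = -5*(1 + (A + A)/(A - 5)) = -5*(1 + (2*A)/(-5 + A)) = -5*(1 + 2*A/(-5 + A)) = -5 - 10*A/(-5 + A))
h = -16 (h = 4*(-4) = -16)
(-16 + B(7))*h = (-16 + 5*(5 - 3*7)/(-5 + 7))*(-16) = (-16 + 5*(5 - 21)/2)*(-16) = (-16 + 5*(½)*(-16))*(-16) = (-16 - 40)*(-16) = -56*(-16) = 896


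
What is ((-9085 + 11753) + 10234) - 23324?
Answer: -10422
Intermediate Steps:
((-9085 + 11753) + 10234) - 23324 = (2668 + 10234) - 23324 = 12902 - 23324 = -10422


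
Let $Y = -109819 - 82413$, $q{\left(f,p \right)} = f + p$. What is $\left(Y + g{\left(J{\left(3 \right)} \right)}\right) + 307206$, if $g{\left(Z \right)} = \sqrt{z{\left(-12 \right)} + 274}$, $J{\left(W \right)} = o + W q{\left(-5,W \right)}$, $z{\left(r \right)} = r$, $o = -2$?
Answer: $114974 + \sqrt{262} \approx 1.1499 \cdot 10^{5}$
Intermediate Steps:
$J{\left(W \right)} = -2 + W \left(-5 + W\right)$
$g{\left(Z \right)} = \sqrt{262}$ ($g{\left(Z \right)} = \sqrt{-12 + 274} = \sqrt{262}$)
$Y = -192232$
$\left(Y + g{\left(J{\left(3 \right)} \right)}\right) + 307206 = \left(-192232 + \sqrt{262}\right) + 307206 = 114974 + \sqrt{262}$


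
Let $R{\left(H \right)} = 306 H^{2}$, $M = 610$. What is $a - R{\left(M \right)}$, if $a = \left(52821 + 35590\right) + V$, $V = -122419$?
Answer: $-113896608$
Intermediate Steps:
$a = -34008$ ($a = \left(52821 + 35590\right) - 122419 = 88411 - 122419 = -34008$)
$a - R{\left(M \right)} = -34008 - 306 \cdot 610^{2} = -34008 - 306 \cdot 372100 = -34008 - 113862600 = -113896608$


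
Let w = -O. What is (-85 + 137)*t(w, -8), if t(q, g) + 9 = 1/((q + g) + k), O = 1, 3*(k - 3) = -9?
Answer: -4264/9 ≈ -473.78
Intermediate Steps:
k = 0 (k = 3 + (⅓)*(-9) = 3 - 3 = 0)
w = -1 (w = -1*1 = -1)
t(q, g) = -9 + 1/(g + q) (t(q, g) = -9 + 1/((q + g) + 0) = -9 + 1/((g + q) + 0) = -9 + 1/(g + q))
(-85 + 137)*t(w, -8) = (-85 + 137)*((1 - 9*(-8) - 9*(-1))/(-8 - 1)) = 52*((1 + 72 + 9)/(-9)) = 52*(-⅑*82) = 52*(-82/9) = -4264/9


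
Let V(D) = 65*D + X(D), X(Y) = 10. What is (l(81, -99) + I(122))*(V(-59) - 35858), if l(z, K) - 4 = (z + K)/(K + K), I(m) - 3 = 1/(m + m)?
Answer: -755683369/2684 ≈ -2.8155e+5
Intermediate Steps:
I(m) = 3 + 1/(2*m) (I(m) = 3 + 1/(m + m) = 3 + 1/(2*m))
V(D) = 10 + 65*D (V(D) = 65*D + 10 = 10 + 65*D)
l(z, K) = 4 + (K + z)/(2*K) (l(z, K) = 4 + (z + K)/(K + K) = 4 + (K + z)/((2*K)) = 4 + (K + z)*(1/(2*K)) = 4 + (K + z)/(2*K))
(l(81, -99) + I(122))*(V(-59) - 35858) = ((1/2)*(81 + 9*(-99))/(-99) + (3 + (1/2)/122))*((10 + 65*(-59)) - 35858) = ((1/2)*(-1/99)*(81 - 891) + (3 + (1/2)*(1/122)))*((10 - 3835) - 35858) = ((1/2)*(-1/99)*(-810) + (3 + 1/244))*(-3825 - 35858) = (45/11 + 733/244)*(-39683) = (19043/2684)*(-39683) = -755683369/2684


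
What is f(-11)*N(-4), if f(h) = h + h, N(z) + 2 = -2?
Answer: 88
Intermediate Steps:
N(z) = -4 (N(z) = -2 - 2 = -4)
f(h) = 2*h
f(-11)*N(-4) = (2*(-11))*(-4) = -22*(-4) = 88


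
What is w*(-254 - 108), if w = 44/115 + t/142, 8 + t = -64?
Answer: 367792/8165 ≈ 45.045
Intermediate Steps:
t = -72 (t = -8 - 64 = -72)
w = -1016/8165 (w = 44/115 - 72/142 = 44*(1/115) - 72*1/142 = 44/115 - 36/71 = -1016/8165 ≈ -0.12443)
w*(-254 - 108) = -1016*(-254 - 108)/8165 = -1016/8165*(-362) = 367792/8165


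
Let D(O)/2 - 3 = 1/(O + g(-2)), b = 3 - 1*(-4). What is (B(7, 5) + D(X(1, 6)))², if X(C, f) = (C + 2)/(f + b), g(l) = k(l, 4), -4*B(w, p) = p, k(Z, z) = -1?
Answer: 1849/400 ≈ 4.6225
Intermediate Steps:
B(w, p) = -p/4
g(l) = -1
b = 7 (b = 3 + 4 = 7)
X(C, f) = (2 + C)/(7 + f) (X(C, f) = (C + 2)/(f + 7) = (2 + C)/(7 + f))
D(O) = 6 + 2/(-1 + O) (D(O) = 6 + 2/(O - 1) = 6 + 2/(-1 + O))
(B(7, 5) + D(X(1, 6)))² = (-¼*5 + 2*(-2 + 3*((2 + 1)/(7 + 6)))/(-1 + (2 + 1)/(7 + 6)))² = (-5/4 + 2*(-2 + 3*(3/13))/(-1 + 3/13))² = (-5/4 + 2*(-2 + 9/13)/(-10/13))² = (-5/4 + 2*(-13/10)*(-17/13))² = (-5/4 + 17/5)² = (43/20)² = 1849/400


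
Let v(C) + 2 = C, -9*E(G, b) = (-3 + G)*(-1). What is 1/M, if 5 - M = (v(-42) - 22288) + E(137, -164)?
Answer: 9/200899 ≈ 4.4799e-5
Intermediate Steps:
E(G, b) = -⅓ + G/9 (E(G, b) = -(-3 + G)*(-1)/9 = -(3 - G)/9 = -⅓ + G/9)
v(C) = -2 + C
M = 200899/9 (M = 5 - (((-2 - 42) - 22288) + (-⅓ + (⅑)*137)) = 5 - ((-44 - 22288) + (-⅓ + 137/9)) = 5 - (-22332 + 134/9) = 5 - 1*(-200854/9) = 5 + 200854/9 = 200899/9 ≈ 22322.)
1/M = 1/(200899/9) = 9/200899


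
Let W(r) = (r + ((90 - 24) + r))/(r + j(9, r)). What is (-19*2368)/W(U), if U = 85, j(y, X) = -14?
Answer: -798608/59 ≈ -13536.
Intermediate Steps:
W(r) = (66 + 2*r)/(-14 + r) (W(r) = (r + ((90 - 24) + r))/(r - 14) = (r + (66 + r))/(-14 + r) = (66 + 2*r)/(-14 + r))
(-19*2368)/W(U) = (-19*2368)/((2*(33 + 85)/(-14 + 85))) = -44992/(2*118/71) = -44992/(2*(1/71)*118) = -44992/236/71 = -44992*71/236 = -798608/59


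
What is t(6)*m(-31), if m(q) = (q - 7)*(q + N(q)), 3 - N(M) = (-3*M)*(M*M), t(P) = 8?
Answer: 27177904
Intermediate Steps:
N(M) = 3 + 3*M³ (N(M) = 3 - (-3*M)*M*M = 3 - (-3*M)*M² = 3 - (-3)*M³ = 3 + 3*M³)
m(q) = (-7 + q)*(3 + q + 3*q³) (m(q) = (q - 7)*(q + (3 + 3*q³)) = (-7 + q)*(3 + q + 3*q³))
t(6)*m(-31) = 8*(-21 + (-31)² - 21*(-31)³ - 4*(-31) + 3*(-31)⁴) = 8*(-21 + 961 - 21*(-29791) + 124 + 3*923521) = 8*(-21 + 961 + 625611 + 124 + 2770563) = 8*3397238 = 27177904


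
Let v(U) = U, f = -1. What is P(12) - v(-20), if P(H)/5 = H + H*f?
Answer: 20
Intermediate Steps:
P(H) = 0 (P(H) = 5*(H + H*(-1)) = 5*(H - H) = 5*0 = 0)
P(12) - v(-20) = 0 - 1*(-20) = 0 + 20 = 20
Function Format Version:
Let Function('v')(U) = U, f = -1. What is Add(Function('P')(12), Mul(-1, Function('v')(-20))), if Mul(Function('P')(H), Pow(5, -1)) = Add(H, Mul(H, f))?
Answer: 20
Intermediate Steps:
Function('P')(H) = 0 (Function('P')(H) = Mul(5, Add(H, Mul(H, -1))) = Mul(5, Add(H, Mul(-1, H))) = Mul(5, 0) = 0)
Add(Function('P')(12), Mul(-1, Function('v')(-20))) = Add(0, Mul(-1, -20)) = Add(0, 20) = 20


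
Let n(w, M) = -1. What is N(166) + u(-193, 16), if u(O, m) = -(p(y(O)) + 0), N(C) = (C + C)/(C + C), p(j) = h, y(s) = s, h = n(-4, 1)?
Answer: 2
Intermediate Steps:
h = -1
p(j) = -1
N(C) = 1 (N(C) = (2*C)/((2*C)) = (2*C)*(1/(2*C)) = 1)
u(O, m) = 1 (u(O, m) = -(-1 + 0) = -1*(-1) = 1)
N(166) + u(-193, 16) = 1 + 1 = 2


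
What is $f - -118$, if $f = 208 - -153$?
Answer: $479$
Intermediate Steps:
$f = 361$ ($f = 208 + 153 = 361$)
$f - -118 = 361 - -118 = 361 + 118 = 479$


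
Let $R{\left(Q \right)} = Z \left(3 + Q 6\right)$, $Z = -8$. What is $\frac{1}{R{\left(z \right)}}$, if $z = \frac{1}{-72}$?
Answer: $- \frac{3}{70} \approx -0.042857$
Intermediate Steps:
$z = - \frac{1}{72} \approx -0.013889$
$R{\left(Q \right)} = -24 - 48 Q$ ($R{\left(Q \right)} = - 8 \left(3 + Q 6\right) = - 8 \left(3 + 6 Q\right) = -24 - 48 Q$)
$\frac{1}{R{\left(z \right)}} = \frac{1}{-24 - - \frac{2}{3}} = \frac{1}{-24 + \frac{2}{3}} = \frac{1}{- \frac{70}{3}} = - \frac{3}{70}$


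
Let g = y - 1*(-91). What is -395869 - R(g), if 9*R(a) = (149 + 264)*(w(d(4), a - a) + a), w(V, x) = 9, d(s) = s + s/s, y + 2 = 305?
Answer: -3729260/9 ≈ -4.1436e+5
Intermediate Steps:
y = 303 (y = -2 + 305 = 303)
d(s) = 1 + s (d(s) = s + 1 = 1 + s)
g = 394 (g = 303 - 1*(-91) = 303 + 91 = 394)
R(a) = 413 + 413*a/9 (R(a) = ((149 + 264)*(9 + a))/9 = (413*(9 + a))/9 = (3717 + 413*a)/9 = 413 + 413*a/9)
-395869 - R(g) = -395869 - (413 + (413/9)*394) = -395869 - (413 + 162722/9) = -395869 - 1*166439/9 = -395869 - 166439/9 = -3729260/9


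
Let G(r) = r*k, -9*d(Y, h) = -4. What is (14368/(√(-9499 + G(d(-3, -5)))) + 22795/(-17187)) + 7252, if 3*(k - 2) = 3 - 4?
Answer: 124617329/17187 - 43104*I*√769359/256453 ≈ 7250.7 - 147.43*I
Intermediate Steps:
k = 5/3 (k = 2 + (3 - 4)/3 = 2 + (⅓)*(-1) = 2 - ⅓ = 5/3 ≈ 1.6667)
d(Y, h) = 4/9 (d(Y, h) = -⅑*(-4) = 4/9)
G(r) = 5*r/3 (G(r) = r*(5/3) = 5*r/3)
(14368/(√(-9499 + G(d(-3, -5)))) + 22795/(-17187)) + 7252 = (14368/(√(-9499 + (5/3)*(4/9))) + 22795/(-17187)) + 7252 = (14368/(√(-9499 + 20/27)) + 22795*(-1/17187)) + 7252 = (14368/(√(-256453/27)) - 22795/17187) + 7252 = (14368/((I*√769359/9)) - 22795/17187) + 7252 = (14368*(-3*I*√769359/256453) - 22795/17187) + 7252 = (-43104*I*√769359/256453 - 22795/17187) + 7252 = (-22795/17187 - 43104*I*√769359/256453) + 7252 = 124617329/17187 - 43104*I*√769359/256453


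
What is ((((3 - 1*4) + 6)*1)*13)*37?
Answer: 2405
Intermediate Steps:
((((3 - 1*4) + 6)*1)*13)*37 = ((((3 - 4) + 6)*1)*13)*37 = (((-1 + 6)*1)*13)*37 = ((5*1)*13)*37 = (5*13)*37 = 65*37 = 2405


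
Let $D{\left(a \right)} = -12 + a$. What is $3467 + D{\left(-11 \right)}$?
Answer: $3444$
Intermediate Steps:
$3467 + D{\left(-11 \right)} = 3467 - 23 = 3444$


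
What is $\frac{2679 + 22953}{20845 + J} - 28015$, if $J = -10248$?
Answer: $- \frac{296849323}{10597} \approx -28013.0$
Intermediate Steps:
$\frac{2679 + 22953}{20845 + J} - 28015 = \frac{2679 + 22953}{20845 - 10248} - 28015 = \frac{25632}{10597} - 28015 = - \frac{296849323}{10597}$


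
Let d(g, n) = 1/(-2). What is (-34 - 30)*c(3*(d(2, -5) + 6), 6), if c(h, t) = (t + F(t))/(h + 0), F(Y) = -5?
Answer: -128/33 ≈ -3.8788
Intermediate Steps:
d(g, n) = -½
c(h, t) = (-5 + t)/h (c(h, t) = (t - 5)/(h + 0) = (-5 + t)/h)
(-34 - 30)*c(3*(d(2, -5) + 6), 6) = (-34 - 30)*((-5 + 6)/((3*(-½ + 6)))) = -64/(3*(11/2)) = -64/33/2 = -128/33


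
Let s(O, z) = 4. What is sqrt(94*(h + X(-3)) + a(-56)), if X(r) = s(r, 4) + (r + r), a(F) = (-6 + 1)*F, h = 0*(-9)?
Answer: 2*sqrt(23) ≈ 9.5917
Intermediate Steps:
h = 0
a(F) = -5*F
X(r) = 4 + 2*r (X(r) = 4 + (r + r) = 4 + 2*r)
sqrt(94*(h + X(-3)) + a(-56)) = sqrt(94*(0 + (4 + 2*(-3))) - 5*(-56)) = sqrt(94*(0 + (4 - 6)) + 280) = sqrt(94*(0 - 2) + 280) = sqrt(94*(-2) + 280) = sqrt(-188 + 280) = sqrt(92) = 2*sqrt(23)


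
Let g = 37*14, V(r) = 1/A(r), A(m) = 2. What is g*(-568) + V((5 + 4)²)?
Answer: -588447/2 ≈ -2.9422e+5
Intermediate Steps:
V(r) = ½ (V(r) = 1/2 = ½)
g = 518
g*(-568) + V((5 + 4)²) = 518*(-568) + ½ = -294224 + ½ = -588447/2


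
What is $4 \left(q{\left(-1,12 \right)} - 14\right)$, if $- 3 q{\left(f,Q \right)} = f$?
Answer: $- \frac{164}{3} \approx -54.667$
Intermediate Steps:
$q{\left(f,Q \right)} = - \frac{f}{3}$
$4 \left(q{\left(-1,12 \right)} - 14\right) = 4 \left(\left(- \frac{1}{3}\right) \left(-1\right) - 14\right) = 4 \left(\frac{1}{3} + \left(-56 + 42\right)\right) = 4 \left(\frac{1}{3} - 14\right) = 4 \left(- \frac{41}{3}\right) = - \frac{164}{3}$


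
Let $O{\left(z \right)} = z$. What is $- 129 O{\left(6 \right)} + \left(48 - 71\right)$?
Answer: $-797$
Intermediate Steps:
$- 129 O{\left(6 \right)} + \left(48 - 71\right) = \left(-129\right) 6 + \left(48 - 71\right) = -774 - 23 = -797$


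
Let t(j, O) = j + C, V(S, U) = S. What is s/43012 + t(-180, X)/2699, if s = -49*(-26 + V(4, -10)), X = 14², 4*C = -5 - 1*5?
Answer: -1235042/29022347 ≈ -0.042555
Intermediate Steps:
C = -5/2 (C = (-5 - 1*5)/4 = (-5 - 5)/4 = (¼)*(-10) = -5/2 ≈ -2.5000)
X = 196
s = 1078 (s = -49*(-26 + 4) = -49*(-22) = 1078)
t(j, O) = -5/2 + j (t(j, O) = j - 5/2 = -5/2 + j)
s/43012 + t(-180, X)/2699 = 1078/43012 + (-5/2 - 180)/2699 = 1078*(1/43012) - 365/2*1/2699 = 539/21506 - 365/5398 = -1235042/29022347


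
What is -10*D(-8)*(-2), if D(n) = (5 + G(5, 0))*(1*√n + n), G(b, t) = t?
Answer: -800 + 200*I*√2 ≈ -800.0 + 282.84*I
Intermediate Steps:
D(n) = 5*n + 5*√n (D(n) = (5 + 0)*(1*√n + n) = 5*(√n + n) = 5*(n + √n) = 5*n + 5*√n)
-10*D(-8)*(-2) = -10*(5*(-8) + 5*√(-8))*(-2) = -10*(-40 + 5*(2*I*√2))*(-2) = -10*(-40 + 10*I*√2)*(-2) = (400 - 100*I*√2)*(-2) = -800 + 200*I*√2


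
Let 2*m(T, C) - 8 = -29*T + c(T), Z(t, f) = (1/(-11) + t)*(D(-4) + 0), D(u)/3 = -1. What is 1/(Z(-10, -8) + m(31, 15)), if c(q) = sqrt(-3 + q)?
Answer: -28710/11920691 - 484*sqrt(7)/83444837 ≈ -0.0024238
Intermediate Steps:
D(u) = -3 (D(u) = 3*(-1) = -3)
Z(t, f) = 3/11 - 3*t (Z(t, f) = (1/(-11) + t)*(-3 + 0) = (-1/11 + t)*(-3) = 3/11 - 3*t)
m(T, C) = 4 + sqrt(-3 + T)/2 - 29*T/2 (m(T, C) = 4 + (-29*T + sqrt(-3 + T))/2 = 4 + (sqrt(-3 + T) - 29*T)/2 = 4 + (sqrt(-3 + T)/2 - 29*T/2) = 4 + sqrt(-3 + T)/2 - 29*T/2)
1/(Z(-10, -8) + m(31, 15)) = 1/((3/11 - 3*(-10)) + (4 + sqrt(-3 + 31)/2 - 29/2*31)) = 1/((3/11 + 30) + (4 + sqrt(28)/2 - 899/2)) = 1/(333/11 + (4 + (2*sqrt(7))/2 - 899/2)) = 1/(333/11 + (4 + sqrt(7) - 899/2)) = 1/(333/11 + (-891/2 + sqrt(7))) = 1/(-9135/22 + sqrt(7))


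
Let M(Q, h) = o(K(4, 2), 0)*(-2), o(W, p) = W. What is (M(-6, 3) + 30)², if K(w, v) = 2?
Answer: 676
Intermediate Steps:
M(Q, h) = -4 (M(Q, h) = 2*(-2) = -4)
(M(-6, 3) + 30)² = (-4 + 30)² = 26² = 676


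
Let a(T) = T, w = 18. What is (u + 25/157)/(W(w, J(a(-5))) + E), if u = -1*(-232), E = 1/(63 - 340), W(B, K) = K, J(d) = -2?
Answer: -10096373/87135 ≈ -115.87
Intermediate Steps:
E = -1/277 (E = 1/(-277) = -1/277 ≈ -0.0036101)
u = 232
(u + 25/157)/(W(w, J(a(-5))) + E) = (232 + 25/157)/(-2 - 1/277) = (232 + 25*(1/157))/(-555/277) = (232 + 25/157)*(-277/555) = (36449/157)*(-277/555) = -10096373/87135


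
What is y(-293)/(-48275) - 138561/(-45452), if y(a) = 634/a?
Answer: 1959915273143/642899222900 ≈ 3.0486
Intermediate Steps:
y(-293)/(-48275) - 138561/(-45452) = (634/(-293))/(-48275) - 138561/(-45452) = (634*(-1/293))*(-1/48275) - 138561*(-1/45452) = -634/293*(-1/48275) + 138561/45452 = 634/14144575 + 138561/45452 = 1959915273143/642899222900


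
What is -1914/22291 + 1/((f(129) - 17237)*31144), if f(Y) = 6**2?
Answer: -1025345027107/11941465779704 ≈ -0.085864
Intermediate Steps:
f(Y) = 36
-1914/22291 + 1/((f(129) - 17237)*31144) = -1914/22291 + 1/((36 - 17237)*31144) = -1914*1/22291 + (1/31144)/(-17201) = -1914/22291 - 1/17201*1/31144 = -1914/22291 - 1/535707944 = -1025345027107/11941465779704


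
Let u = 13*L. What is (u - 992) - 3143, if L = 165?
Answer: -1990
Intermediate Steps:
u = 2145 (u = 13*165 = 2145)
(u - 992) - 3143 = (2145 - 992) - 3143 = 1153 - 3143 = -1990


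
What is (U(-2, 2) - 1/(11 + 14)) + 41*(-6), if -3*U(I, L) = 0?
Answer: -6151/25 ≈ -246.04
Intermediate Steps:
U(I, L) = 0 (U(I, L) = -⅓*0 = 0)
(U(-2, 2) - 1/(11 + 14)) + 41*(-6) = (0 - 1/(11 + 14)) + 41*(-6) = (0 - 1/25) - 246 = -1/25 - 246 = -6151/25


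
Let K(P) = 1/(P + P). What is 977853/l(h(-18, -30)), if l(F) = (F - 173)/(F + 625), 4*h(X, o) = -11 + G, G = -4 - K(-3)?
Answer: -14580766083/4241 ≈ -3.4380e+6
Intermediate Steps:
K(P) = 1/(2*P)
G = -23/6 (G = -4 - 1/(2*(-3)) = -4 - (-1)/(2*3) = -4 - 1*(-1/6) = -4 + 1/6 = -23/6 ≈ -3.8333)
h(X, o) = -89/24 (h(X, o) = (-11 - 23/6)/4 = (1/4)*(-89/6) = -89/24)
l(F) = (-173 + F)/(625 + F)
977853/l(h(-18, -30)) = 977853/(((-173 - 89/24)/(625 - 89/24))) = 977853/((-4241/24/(14911/24))) = 977853/(((24/14911)*(-4241/24))) = 977853/(-4241/14911) = 977853*(-14911/4241) = -14580766083/4241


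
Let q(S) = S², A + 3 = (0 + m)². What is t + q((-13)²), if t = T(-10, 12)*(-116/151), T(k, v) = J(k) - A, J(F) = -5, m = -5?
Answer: 4315843/151 ≈ 28582.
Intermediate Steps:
A = 22 (A = -3 + (0 - 5)² = -3 + (-5)² = -3 + 25 = 22)
T(k, v) = -27 (T(k, v) = -5 - 1*22 = -5 - 22 = -27)
t = 3132/151 (t = -(-3132)/151 = -27*(-116/151) = 3132/151 ≈ 20.742)
t + q((-13)²) = 3132/151 + ((-13)²)² = 3132/151 + 169² = 3132/151 + 28561 = 4315843/151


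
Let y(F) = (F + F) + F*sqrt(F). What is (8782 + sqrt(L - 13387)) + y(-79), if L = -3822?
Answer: 8624 + I*sqrt(17209) - 79*I*sqrt(79) ≈ 8624.0 - 570.98*I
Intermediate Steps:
y(F) = F**(3/2) + 2*F (y(F) = 2*F + F**(3/2) = F**(3/2) + 2*F)
(8782 + sqrt(L - 13387)) + y(-79) = (8782 + sqrt(-3822 - 13387)) + ((-79)**(3/2) + 2*(-79)) = (8782 + sqrt(-17209)) + (-79*I*sqrt(79) - 158) = (8782 + I*sqrt(17209)) + (-158 - 79*I*sqrt(79)) = 8624 + I*sqrt(17209) - 79*I*sqrt(79)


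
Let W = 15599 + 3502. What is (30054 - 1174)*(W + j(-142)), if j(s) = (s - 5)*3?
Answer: 538900800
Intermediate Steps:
j(s) = -15 + 3*s (j(s) = (-5 + s)*3 = -15 + 3*s)
W = 19101
(30054 - 1174)*(W + j(-142)) = (30054 - 1174)*(19101 + (-15 + 3*(-142))) = 28880*(19101 + (-15 - 426)) = 28880*(19101 - 441) = 28880*18660 = 538900800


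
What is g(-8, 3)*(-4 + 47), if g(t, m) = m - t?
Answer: 473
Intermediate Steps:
g(-8, 3)*(-4 + 47) = (3 - 1*(-8))*(-4 + 47) = (3 + 8)*43 = 11*43 = 473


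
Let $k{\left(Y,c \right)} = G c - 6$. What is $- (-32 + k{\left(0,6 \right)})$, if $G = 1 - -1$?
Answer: $26$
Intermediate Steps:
$G = 2$ ($G = 1 + 1 = 2$)
$k{\left(Y,c \right)} = -6 + 2 c$ ($k{\left(Y,c \right)} = 2 c - 6 = -6 + 2 c$)
$- (-32 + k{\left(0,6 \right)}) = - (-32 + \left(-6 + 2 \cdot 6\right)) = - (-32 + \left(-6 + 12\right)) = - (-32 + 6) = \left(-1\right) \left(-26\right) = 26$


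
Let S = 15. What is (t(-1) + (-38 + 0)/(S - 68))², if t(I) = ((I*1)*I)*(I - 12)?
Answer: 423801/2809 ≈ 150.87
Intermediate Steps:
t(I) = I²*(-12 + I) (t(I) = (I*I)*(-12 + I) = I²*(-12 + I))
(t(-1) + (-38 + 0)/(S - 68))² = ((-1)²*(-12 - 1) + (-38 + 0)/(15 - 68))² = (1*(-13) - 38/(-53))² = (-13 - 38*(-1/53))² = (-13 + 38/53)² = (-651/53)² = 423801/2809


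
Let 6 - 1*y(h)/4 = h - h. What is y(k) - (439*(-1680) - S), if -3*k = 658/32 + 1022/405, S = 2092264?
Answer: 2829808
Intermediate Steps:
k = -149597/19440 (k = -(658/32 + 1022/405)/3 = -(658*(1/32) + 1022*(1/405))/3 = -(329/16 + 1022/405)/3 = -1/3*149597/6480 = -149597/19440 ≈ -7.6953)
y(h) = 24 (y(h) = 24 - 4*(h - h) = 24 - 4*0 = 24 + 0 = 24)
y(k) - (439*(-1680) - S) = 24 - (439*(-1680) - 1*2092264) = 24 - (-737520 - 2092264) = 24 - 1*(-2829784) = 24 + 2829784 = 2829808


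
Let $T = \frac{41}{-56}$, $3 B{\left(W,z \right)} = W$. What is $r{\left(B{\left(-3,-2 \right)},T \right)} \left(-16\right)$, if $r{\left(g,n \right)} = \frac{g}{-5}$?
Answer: $- \frac{16}{5} \approx -3.2$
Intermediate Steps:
$B{\left(W,z \right)} = \frac{W}{3}$
$T = - \frac{41}{56}$ ($T = 41 \left(- \frac{1}{56}\right) = - \frac{41}{56} \approx -0.73214$)
$r{\left(g,n \right)} = - \frac{g}{5}$ ($r{\left(g,n \right)} = g \left(- \frac{1}{5}\right) = - \frac{g}{5}$)
$r{\left(B{\left(-3,-2 \right)},T \right)} \left(-16\right) = - \frac{\frac{1}{3} \left(-3\right)}{5} \left(-16\right) = \left(- \frac{1}{5}\right) \left(-1\right) \left(-16\right) = \frac{1}{5} \left(-16\right) = - \frac{16}{5}$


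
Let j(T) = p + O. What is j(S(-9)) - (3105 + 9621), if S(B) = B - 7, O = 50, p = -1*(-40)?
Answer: -12636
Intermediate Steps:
p = 40
S(B) = -7 + B
j(T) = 90 (j(T) = 40 + 50 = 90)
j(S(-9)) - (3105 + 9621) = 90 - (3105 + 9621) = 90 - 1*12726 = 90 - 12726 = -12636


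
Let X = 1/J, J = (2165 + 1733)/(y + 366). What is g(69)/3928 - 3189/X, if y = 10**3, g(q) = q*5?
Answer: -24413702373/2682824 ≈ -9100.0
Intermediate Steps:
g(q) = 5*q
y = 1000
J = 1949/683 (J = (2165 + 1733)/(1000 + 366) = 3898/1366 = 3898*(1/1366) = 1949/683 ≈ 2.8536)
X = 683/1949 (X = 1/(1949/683) = 683/1949 ≈ 0.35044)
g(69)/3928 - 3189/X = (5*69)/3928 - 3189/683/1949 = 345*(1/3928) - 3189*1949/683 = 345/3928 - 6215361/683 = -24413702373/2682824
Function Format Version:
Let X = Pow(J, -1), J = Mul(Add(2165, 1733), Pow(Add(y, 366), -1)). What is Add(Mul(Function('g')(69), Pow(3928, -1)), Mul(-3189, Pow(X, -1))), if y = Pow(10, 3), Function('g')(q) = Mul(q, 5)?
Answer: Rational(-24413702373, 2682824) ≈ -9100.0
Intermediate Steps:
Function('g')(q) = Mul(5, q)
y = 1000
J = Rational(1949, 683) (J = Mul(Add(2165, 1733), Pow(Add(1000, 366), -1)) = Mul(3898, Pow(1366, -1)) = Mul(3898, Rational(1, 1366)) = Rational(1949, 683) ≈ 2.8536)
X = Rational(683, 1949) (X = Pow(Rational(1949, 683), -1) = Rational(683, 1949) ≈ 0.35044)
Add(Mul(Function('g')(69), Pow(3928, -1)), Mul(-3189, Pow(X, -1))) = Add(Mul(Mul(5, 69), Pow(3928, -1)), Mul(-3189, Pow(Rational(683, 1949), -1))) = Add(Mul(345, Rational(1, 3928)), Mul(-3189, Rational(1949, 683))) = Add(Rational(345, 3928), Rational(-6215361, 683)) = Rational(-24413702373, 2682824)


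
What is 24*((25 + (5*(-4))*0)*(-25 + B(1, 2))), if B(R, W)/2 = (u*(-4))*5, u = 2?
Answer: -63000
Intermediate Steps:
B(R, W) = -80 (B(R, W) = 2*((2*(-4))*5) = 2*(-8*5) = 2*(-40) = -80)
24*((25 + (5*(-4))*0)*(-25 + B(1, 2))) = 24*((25 + (5*(-4))*0)*(-25 - 80)) = 24*((25 - 20*0)*(-105)) = 24*((25 + 0)*(-105)) = 24*(25*(-105)) = 24*(-2625) = -63000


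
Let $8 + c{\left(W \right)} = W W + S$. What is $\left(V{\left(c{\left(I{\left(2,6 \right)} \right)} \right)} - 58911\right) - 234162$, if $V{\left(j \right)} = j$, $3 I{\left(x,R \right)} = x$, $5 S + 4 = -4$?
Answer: $- \frac{13188697}{45} \approx -2.9308 \cdot 10^{5}$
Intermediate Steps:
$S = - \frac{8}{5}$ ($S = - \frac{4}{5} + \frac{1}{5} \left(-4\right) = - \frac{4}{5} - \frac{4}{5} = - \frac{8}{5} \approx -1.6$)
$I{\left(x,R \right)} = \frac{x}{3}$
$c{\left(W \right)} = - \frac{48}{5} + W^{2}$ ($c{\left(W \right)} = -8 + \left(W W - \frac{8}{5}\right) = -8 + \left(W^{2} - \frac{8}{5}\right) = -8 + \left(- \frac{8}{5} + W^{2}\right) = - \frac{48}{5} + W^{2}$)
$\left(V{\left(c{\left(I{\left(2,6 \right)} \right)} \right)} - 58911\right) - 234162 = \left(\left(- \frac{48}{5} + \left(\frac{1}{3} \cdot 2\right)^{2}\right) - 58911\right) - 234162 = \left(\left(- \frac{48}{5} + \left(\frac{2}{3}\right)^{2}\right) - 58911\right) - 234162 = \left(\left(- \frac{48}{5} + \frac{4}{9}\right) - 58911\right) - 234162 = \left(- \frac{412}{45} - 58911\right) - 234162 = - \frac{2651407}{45} - 234162 = - \frac{13188697}{45}$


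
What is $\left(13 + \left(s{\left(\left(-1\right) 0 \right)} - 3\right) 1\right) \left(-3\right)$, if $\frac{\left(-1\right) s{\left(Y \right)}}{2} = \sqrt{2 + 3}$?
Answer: $-30 + 6 \sqrt{5} \approx -16.584$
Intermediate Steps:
$s{\left(Y \right)} = - 2 \sqrt{5}$ ($s{\left(Y \right)} = - 2 \sqrt{2 + 3} = - 2 \sqrt{5}$)
$\left(13 + \left(s{\left(\left(-1\right) 0 \right)} - 3\right) 1\right) \left(-3\right) = \left(13 + \left(- 2 \sqrt{5} - 3\right) 1\right) \left(-3\right) = \left(13 + \left(-3 - 2 \sqrt{5}\right) 1\right) \left(-3\right) = \left(13 - \left(3 + 2 \sqrt{5}\right)\right) \left(-3\right) = \left(10 - 2 \sqrt{5}\right) \left(-3\right) = -30 + 6 \sqrt{5}$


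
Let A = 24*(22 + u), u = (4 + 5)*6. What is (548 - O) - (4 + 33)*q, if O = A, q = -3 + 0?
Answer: -1165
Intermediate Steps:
u = 54 (u = 9*6 = 54)
q = -3
A = 1824 (A = 24*(22 + 54) = 24*76 = 1824)
O = 1824
(548 - O) - (4 + 33)*q = (548 - 1*1824) - (4 + 33)*(-3) = (548 - 1824) - 37*(-3) = -1276 - 1*(-111) = -1276 + 111 = -1165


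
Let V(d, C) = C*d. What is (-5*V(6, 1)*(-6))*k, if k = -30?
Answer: -5400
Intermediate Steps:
(-5*V(6, 1)*(-6))*k = (-5*6*(-6))*(-30) = -30*(-6)*(-30) = 180*(-30) = -5400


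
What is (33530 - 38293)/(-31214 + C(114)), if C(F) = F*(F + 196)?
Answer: -4763/4126 ≈ -1.1544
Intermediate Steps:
C(F) = F*(196 + F)
(33530 - 38293)/(-31214 + C(114)) = (33530 - 38293)/(-31214 + 114*(196 + 114)) = -4763/(-31214 + 114*310) = -4763/(-31214 + 35340) = -4763/4126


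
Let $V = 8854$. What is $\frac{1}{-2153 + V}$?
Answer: $\frac{1}{6701} \approx 0.00014923$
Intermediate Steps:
$\frac{1}{-2153 + V} = \frac{1}{-2153 + 8854} = \frac{1}{6701}$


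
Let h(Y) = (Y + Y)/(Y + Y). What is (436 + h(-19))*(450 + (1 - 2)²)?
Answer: 197087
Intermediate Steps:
h(Y) = 1 (h(Y) = (2*Y)/((2*Y)) = (2*Y)*(1/(2*Y)) = 1)
(436 + h(-19))*(450 + (1 - 2)²) = (436 + 1)*(450 + (1 - 2)²) = 437*(450 + (-1)²) = 437*(450 + 1) = 437*451 = 197087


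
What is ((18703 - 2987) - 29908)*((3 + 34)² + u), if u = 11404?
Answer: -181274416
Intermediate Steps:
((18703 - 2987) - 29908)*((3 + 34)² + u) = ((18703 - 2987) - 29908)*((3 + 34)² + 11404) = (15716 - 29908)*(37² + 11404) = -14192*(1369 + 11404) = -14192*12773 = -181274416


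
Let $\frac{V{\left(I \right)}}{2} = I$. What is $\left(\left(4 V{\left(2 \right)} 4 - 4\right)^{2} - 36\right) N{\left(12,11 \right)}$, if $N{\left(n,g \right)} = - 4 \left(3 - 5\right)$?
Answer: $28512$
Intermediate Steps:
$V{\left(I \right)} = 2 I$
$N{\left(n,g \right)} = 8$ ($N{\left(n,g \right)} = \left(-4\right) \left(-2\right) = 8$)
$\left(\left(4 V{\left(2 \right)} 4 - 4\right)^{2} - 36\right) N{\left(12,11 \right)} = \left(\left(4 \cdot 2 \cdot 2 \cdot 4 - 4\right)^{2} - 36\right) 8 = \left(\left(4 \cdot 4 \cdot 4 - 4\right)^{2} - 36\right) 8 = \left(\left(16 \cdot 4 - 4\right)^{2} - 36\right) 8 = \left(\left(64 - 4\right)^{2} - 36\right) 8 = \left(60^{2} - 36\right) 8 = \left(3600 - 36\right) 8 = 3564 \cdot 8 = 28512$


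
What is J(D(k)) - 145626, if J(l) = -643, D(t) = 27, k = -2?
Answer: -146269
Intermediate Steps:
J(D(k)) - 145626 = -643 - 145626 = -146269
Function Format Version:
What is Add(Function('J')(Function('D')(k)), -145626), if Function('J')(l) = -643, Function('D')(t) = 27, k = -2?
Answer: -146269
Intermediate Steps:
Add(Function('J')(Function('D')(k)), -145626) = Add(-643, -145626) = -146269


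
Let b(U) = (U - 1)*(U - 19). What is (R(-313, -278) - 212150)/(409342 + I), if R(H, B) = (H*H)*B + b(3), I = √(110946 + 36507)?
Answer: -11235440742888/167560725511 + 27447564*√147453/167560725511 ≈ -66.990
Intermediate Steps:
b(U) = (-1 + U)*(-19 + U)
I = √147453 ≈ 384.00
R(H, B) = -32 + B*H² (R(H, B) = (H*H)*B + (19 + 3² - 20*3) = H²*B + (19 + 9 - 60) = B*H² - 32 = -32 + B*H²)
(R(-313, -278) - 212150)/(409342 + I) = ((-32 - 278*(-313)²) - 212150)/(409342 + √147453) = ((-32 - 278*97969) - 212150)/(409342 + √147453) = ((-32 - 27235382) - 212150)/(409342 + √147453) = (-27235414 - 212150)/(409342 + √147453) = -27447564/(409342 + √147453)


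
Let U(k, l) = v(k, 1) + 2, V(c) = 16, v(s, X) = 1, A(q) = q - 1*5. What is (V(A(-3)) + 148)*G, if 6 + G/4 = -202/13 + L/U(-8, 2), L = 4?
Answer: -516928/39 ≈ -13255.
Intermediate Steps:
A(q) = -5 + q (A(q) = q - 5 = -5 + q)
U(k, l) = 3 (U(k, l) = 1 + 2 = 3)
G = -3152/39 (G = -24 + 4*(-202/13 + 4/3) = -24 + 4*(-554/39) = -24 - 2216/39 = -3152/39 ≈ -80.821)
(V(A(-3)) + 148)*G = (16 + 148)*(-3152/39) = 164*(-3152/39) = -516928/39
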